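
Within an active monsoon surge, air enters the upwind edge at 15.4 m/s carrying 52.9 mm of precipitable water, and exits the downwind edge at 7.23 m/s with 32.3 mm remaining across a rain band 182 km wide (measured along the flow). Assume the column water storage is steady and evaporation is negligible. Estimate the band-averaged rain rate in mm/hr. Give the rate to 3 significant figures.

R ≈ 11.5 mm/hr

Column moisture flux per unit crosswind length is F = V × PW.
Inflow: F_in = 15.4 × 52.9 = 814.66 mm·m/s
Outflow: F_out = 7.23 × 32.3 = 233.529 mm·m/s
Steady-state rate R = (F_in − F_out)/L = (814.66 − 233.529) / 182000 m = 3.193e-03 mm/s.
R = 3.193e-03 × 3600 = 11.5 mm/hr.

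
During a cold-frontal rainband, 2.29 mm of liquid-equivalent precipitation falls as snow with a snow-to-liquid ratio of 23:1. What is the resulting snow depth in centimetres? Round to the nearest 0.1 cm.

snow depth ≈ 5.3 cm

Snow depth = liquid × ratio = 2.29 mm × 23 = 52.67 mm = 5.3 cm.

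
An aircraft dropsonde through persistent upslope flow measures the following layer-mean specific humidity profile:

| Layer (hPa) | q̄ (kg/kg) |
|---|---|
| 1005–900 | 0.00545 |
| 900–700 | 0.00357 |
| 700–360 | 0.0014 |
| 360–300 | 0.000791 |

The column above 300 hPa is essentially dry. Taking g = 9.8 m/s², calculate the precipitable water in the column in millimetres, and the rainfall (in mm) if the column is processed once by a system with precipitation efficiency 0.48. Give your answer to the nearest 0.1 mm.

Precipitable water is the column-integrated vapour mass per unit area: PW = (1/g) Σ q̄ Δp, with q in kg/kg and Δp in Pa (1 kg/m² of water = 1 mm).
Layer 1005–900 hPa: Δp = 105 hPa = 10500 Pa, q̄ = 0.00545 kg/kg → 0.00545 × 10500 / 9.8 = 5.84 mm
Layer 900–700 hPa: Δp = 200 hPa = 20000 Pa, q̄ = 0.00357 kg/kg → 0.00357 × 20000 / 9.8 = 7.29 mm
Layer 700–360 hPa: Δp = 340 hPa = 34000 Pa, q̄ = 0.0014 kg/kg → 0.0014 × 34000 / 9.8 = 4.86 mm
Layer 360–300 hPa: Δp = 60 hPa = 6000 Pa, q̄ = 0.000791 kg/kg → 0.000791 × 6000 / 9.8 = 0.48 mm
PW = 5.84 + 7.29 + 4.86 + 0.48 = 18.47 ≈ 18.5 mm.
Rainfall = ε × PW = 0.48 × 18.5 = 8.9 mm.

PW ≈ 18.5 mm; rainfall ≈ 8.9 mm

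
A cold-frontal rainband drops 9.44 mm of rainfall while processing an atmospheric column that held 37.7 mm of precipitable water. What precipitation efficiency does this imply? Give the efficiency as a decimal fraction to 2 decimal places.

ε ≈ 0.25

ε = rainfall / PW = 9.44 / 37.7 = 0.25.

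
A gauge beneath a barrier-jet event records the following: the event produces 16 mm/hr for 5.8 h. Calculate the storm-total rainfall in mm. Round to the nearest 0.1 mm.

total ≈ 92.8 mm

Total = Σ Rᵢ Δtᵢ = 16 × 5.8
      = 92.8 = 92.8 mm.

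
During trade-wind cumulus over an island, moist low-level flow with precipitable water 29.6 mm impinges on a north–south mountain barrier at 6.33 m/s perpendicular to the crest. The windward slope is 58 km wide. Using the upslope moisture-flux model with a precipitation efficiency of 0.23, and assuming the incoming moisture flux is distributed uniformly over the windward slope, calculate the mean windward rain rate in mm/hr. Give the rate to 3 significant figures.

Incoming column moisture flux per unit ridge length: F = V × PW = 6.33 × 29.6 = 187.368 mm·m/s.
Spread over the 58 km slope with efficiency ε = 0.23: R = ε·F/W = 0.23 × 187.368 / 58000 m = 7.430e-04 mm/s.
R = 7.430e-04 × 3600 = 2.67 mm/hr.

R ≈ 2.67 mm/hr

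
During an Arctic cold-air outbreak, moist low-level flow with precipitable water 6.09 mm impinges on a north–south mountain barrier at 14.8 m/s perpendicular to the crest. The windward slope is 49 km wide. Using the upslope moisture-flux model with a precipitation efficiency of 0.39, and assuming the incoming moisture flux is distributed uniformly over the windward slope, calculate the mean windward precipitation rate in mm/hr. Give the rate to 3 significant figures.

Incoming column moisture flux per unit ridge length: F = V × PW = 14.8 × 6.09 = 90.132 mm·m/s.
Spread over the 49 km slope with efficiency ε = 0.39: R = ε·F/W = 0.39 × 90.132 / 49000 m = 7.174e-04 mm/s.
R = 7.174e-04 × 3600 = 2.58 mm/hr.

R ≈ 2.58 mm/hr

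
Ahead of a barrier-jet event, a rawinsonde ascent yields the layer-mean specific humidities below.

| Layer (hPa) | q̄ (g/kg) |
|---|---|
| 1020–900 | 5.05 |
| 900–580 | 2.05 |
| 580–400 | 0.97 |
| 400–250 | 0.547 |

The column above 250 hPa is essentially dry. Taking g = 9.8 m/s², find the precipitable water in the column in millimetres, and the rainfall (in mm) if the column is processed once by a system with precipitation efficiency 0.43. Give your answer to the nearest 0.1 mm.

PW ≈ 15.5 mm; rainfall ≈ 6.7 mm

Precipitable water is the column-integrated vapour mass per unit area: PW = (1/g) Σ q̄ Δp, with q in kg/kg and Δp in Pa (1 kg/m² of water = 1 mm).
Layer 1020–900 hPa: Δp = 120 hPa = 12000 Pa, q̄ = 0.00505 kg/kg → 0.00505 × 12000 / 9.8 = 6.18 mm
Layer 900–580 hPa: Δp = 320 hPa = 32000 Pa, q̄ = 0.00205 kg/kg → 0.00205 × 32000 / 9.8 = 6.69 mm
Layer 580–400 hPa: Δp = 180 hPa = 18000 Pa, q̄ = 0.00097 kg/kg → 0.00097 × 18000 / 9.8 = 1.78 mm
Layer 400–250 hPa: Δp = 150 hPa = 15000 Pa, q̄ = 0.000547 kg/kg → 0.000547 × 15000 / 9.8 = 0.84 mm
PW = 6.18 + 6.69 + 1.78 + 0.84 = 15.49 ≈ 15.5 mm.
Rainfall = ε × PW = 0.43 × 15.5 = 6.7 mm.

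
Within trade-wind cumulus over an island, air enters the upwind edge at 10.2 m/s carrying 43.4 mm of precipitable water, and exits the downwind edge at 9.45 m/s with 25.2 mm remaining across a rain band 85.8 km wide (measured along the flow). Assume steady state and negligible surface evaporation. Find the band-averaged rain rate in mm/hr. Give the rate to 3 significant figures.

Column moisture flux per unit crosswind length is F = V × PW.
Inflow: F_in = 10.2 × 43.4 = 442.68 mm·m/s
Outflow: F_out = 9.45 × 25.2 = 238.14 mm·m/s
Steady-state rate R = (F_in − F_out)/L = (442.68 − 238.14) / 85800 m = 2.384e-03 mm/s.
R = 2.384e-03 × 3600 = 8.58 mm/hr.

R ≈ 8.58 mm/hr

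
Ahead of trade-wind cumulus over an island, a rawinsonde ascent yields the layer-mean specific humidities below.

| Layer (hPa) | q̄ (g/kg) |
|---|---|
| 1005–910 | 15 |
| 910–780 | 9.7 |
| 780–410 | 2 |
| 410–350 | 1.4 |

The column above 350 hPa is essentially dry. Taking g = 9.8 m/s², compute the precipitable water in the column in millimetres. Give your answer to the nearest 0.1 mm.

PW ≈ 35.8 mm

Precipitable water is the column-integrated vapour mass per unit area: PW = (1/g) Σ q̄ Δp, with q in kg/kg and Δp in Pa (1 kg/m² of water = 1 mm).
Layer 1005–910 hPa: Δp = 95 hPa = 9500 Pa, q̄ = 0.015 kg/kg → 0.015 × 9500 / 9.8 = 14.54 mm
Layer 910–780 hPa: Δp = 130 hPa = 13000 Pa, q̄ = 0.0097 kg/kg → 0.0097 × 13000 / 9.8 = 12.87 mm
Layer 780–410 hPa: Δp = 370 hPa = 37000 Pa, q̄ = 0.002 kg/kg → 0.002 × 37000 / 9.8 = 7.55 mm
Layer 410–350 hPa: Δp = 60 hPa = 6000 Pa, q̄ = 0.0014 kg/kg → 0.0014 × 6000 / 9.8 = 0.86 mm
PW = 14.54 + 12.87 + 7.55 + 0.86 = 35.82 ≈ 35.8 mm.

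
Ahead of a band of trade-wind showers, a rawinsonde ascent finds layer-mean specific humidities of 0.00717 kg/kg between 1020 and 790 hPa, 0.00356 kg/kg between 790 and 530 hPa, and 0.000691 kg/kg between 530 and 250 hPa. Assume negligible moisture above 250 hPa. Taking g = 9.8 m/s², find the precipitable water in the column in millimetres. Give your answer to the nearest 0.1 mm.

Precipitable water is the column-integrated vapour mass per unit area: PW = (1/g) Σ q̄ Δp, with q in kg/kg and Δp in Pa (1 kg/m² of water = 1 mm).
Layer 1020–790 hPa: Δp = 230 hPa = 23000 Pa, q̄ = 0.00717 kg/kg → 0.00717 × 23000 / 9.8 = 16.83 mm
Layer 790–530 hPa: Δp = 260 hPa = 26000 Pa, q̄ = 0.00356 kg/kg → 0.00356 × 26000 / 9.8 = 9.44 mm
Layer 530–250 hPa: Δp = 280 hPa = 28000 Pa, q̄ = 0.000691 kg/kg → 0.000691 × 28000 / 9.8 = 1.97 mm
PW = 16.83 + 9.44 + 1.97 = 28.24 ≈ 28.2 mm.

PW ≈ 28.2 mm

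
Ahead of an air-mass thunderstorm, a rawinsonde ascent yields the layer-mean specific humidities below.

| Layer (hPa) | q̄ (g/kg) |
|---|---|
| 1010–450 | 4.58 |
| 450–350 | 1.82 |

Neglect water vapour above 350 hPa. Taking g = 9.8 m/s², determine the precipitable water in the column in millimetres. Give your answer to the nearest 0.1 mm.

Precipitable water is the column-integrated vapour mass per unit area: PW = (1/g) Σ q̄ Δp, with q in kg/kg and Δp in Pa (1 kg/m² of water = 1 mm).
Layer 1010–450 hPa: Δp = 560 hPa = 56000 Pa, q̄ = 0.00458 kg/kg → 0.00458 × 56000 / 9.8 = 26.17 mm
Layer 450–350 hPa: Δp = 100 hPa = 10000 Pa, q̄ = 0.00182 kg/kg → 0.00182 × 10000 / 9.8 = 1.86 mm
PW = 26.17 + 1.86 = 28.03 ≈ 28.0 mm.

PW ≈ 28.0 mm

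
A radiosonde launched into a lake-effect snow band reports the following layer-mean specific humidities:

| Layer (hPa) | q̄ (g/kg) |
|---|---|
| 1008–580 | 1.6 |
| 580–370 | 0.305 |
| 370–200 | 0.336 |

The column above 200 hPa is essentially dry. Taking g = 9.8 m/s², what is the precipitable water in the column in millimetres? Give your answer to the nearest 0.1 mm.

Precipitable water is the column-integrated vapour mass per unit area: PW = (1/g) Σ q̄ Δp, with q in kg/kg and Δp in Pa (1 kg/m² of water = 1 mm).
Layer 1008–580 hPa: Δp = 428 hPa = 42800 Pa, q̄ = 0.0016 kg/kg → 0.0016 × 42800 / 9.8 = 6.99 mm
Layer 580–370 hPa: Δp = 210 hPa = 21000 Pa, q̄ = 0.000305 kg/kg → 0.000305 × 21000 / 9.8 = 0.65 mm
Layer 370–200 hPa: Δp = 170 hPa = 17000 Pa, q̄ = 0.000336 kg/kg → 0.000336 × 17000 / 9.8 = 0.58 mm
PW = 6.99 + 0.65 + 0.58 = 8.22 ≈ 8.2 mm.

PW ≈ 8.2 mm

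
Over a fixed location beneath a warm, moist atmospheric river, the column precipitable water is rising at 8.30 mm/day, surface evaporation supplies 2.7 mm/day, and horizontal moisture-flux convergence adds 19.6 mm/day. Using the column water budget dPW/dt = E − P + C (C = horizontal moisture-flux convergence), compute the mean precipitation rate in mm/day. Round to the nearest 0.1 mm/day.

P ≈ 14.0 mm/day

dPW/dt = +8.30 mm/day.
P = E + C − dPW/dt = 2.7 + (19.6) − (+8.30) = 14.0 mm/day.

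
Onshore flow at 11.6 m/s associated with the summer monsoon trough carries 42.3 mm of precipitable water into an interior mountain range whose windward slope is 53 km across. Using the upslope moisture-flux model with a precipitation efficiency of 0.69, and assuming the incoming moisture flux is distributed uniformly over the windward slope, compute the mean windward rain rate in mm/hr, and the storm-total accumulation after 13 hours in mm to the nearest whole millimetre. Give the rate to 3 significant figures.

Incoming column moisture flux per unit ridge length: F = V × PW = 11.6 × 42.3 = 490.68 mm·m/s.
Spread over the 53 km slope with efficiency ε = 0.69: R = ε·F/W = 0.69 × 490.68 / 53000 m = 6.388e-03 mm/s.
R = 6.388e-03 × 3600 = 23.0 mm/hr.
Over 13 h: total = 23.0 × 13 = 299 mm.

R ≈ 23.0 mm/hr; total ≈ 299 mm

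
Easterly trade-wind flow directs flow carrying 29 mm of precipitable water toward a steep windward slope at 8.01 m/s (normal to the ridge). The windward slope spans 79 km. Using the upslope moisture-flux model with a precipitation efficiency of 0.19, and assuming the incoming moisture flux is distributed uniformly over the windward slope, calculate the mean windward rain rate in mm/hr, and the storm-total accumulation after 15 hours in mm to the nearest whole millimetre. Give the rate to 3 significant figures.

R ≈ 2.01 mm/hr; total ≈ 30 mm

Incoming column moisture flux per unit ridge length: F = V × PW = 8.01 × 29 = 232.29 mm·m/s.
Spread over the 79 km slope with efficiency ε = 0.19: R = ε·F/W = 0.19 × 232.29 / 79000 m = 5.587e-04 mm/s.
R = 5.587e-04 × 3600 = 2.01 mm/hr.
Over 15 h: total = 2.01 × 15 = 30.15 ≈ 30 mm.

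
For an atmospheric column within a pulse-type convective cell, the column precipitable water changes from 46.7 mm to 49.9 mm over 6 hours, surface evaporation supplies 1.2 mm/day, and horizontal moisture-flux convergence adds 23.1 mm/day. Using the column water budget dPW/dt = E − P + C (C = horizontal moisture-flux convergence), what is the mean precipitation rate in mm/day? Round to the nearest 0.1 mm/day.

dPW/dt = (49.9 − 46.7) mm / (6/24 day) = +12.800 mm/day.
P = E + C − dPW/dt = 1.2 + (23.1) − (+12.800) = 11.5 mm/day.

P ≈ 11.5 mm/day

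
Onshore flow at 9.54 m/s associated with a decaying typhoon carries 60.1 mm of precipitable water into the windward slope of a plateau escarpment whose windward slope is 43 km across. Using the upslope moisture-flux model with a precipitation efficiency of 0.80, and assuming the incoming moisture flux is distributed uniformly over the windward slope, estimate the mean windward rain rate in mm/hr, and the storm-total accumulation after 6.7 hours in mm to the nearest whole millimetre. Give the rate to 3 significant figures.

Incoming column moisture flux per unit ridge length: F = V × PW = 9.54 × 60.1 = 573.354 mm·m/s.
Spread over the 43 km slope with efficiency ε = 0.80: R = ε·F/W = 0.80 × 573.354 / 43000 m = 1.067e-02 mm/s.
R = 1.067e-02 × 3600 = 38.4 mm/hr.
Over 6.7 h: total = 38.4 × 6.7 = 257.28 ≈ 257 mm.

R ≈ 38.4 mm/hr; total ≈ 257 mm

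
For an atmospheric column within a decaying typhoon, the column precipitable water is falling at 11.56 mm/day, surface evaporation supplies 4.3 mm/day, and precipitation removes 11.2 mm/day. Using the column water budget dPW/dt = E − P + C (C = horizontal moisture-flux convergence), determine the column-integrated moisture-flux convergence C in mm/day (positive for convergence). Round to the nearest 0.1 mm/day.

C ≈ -4.7 mm/day

dPW/dt = -11.56 mm/day.
C = dPW/dt − E + P = (-11.56) − 4.3 + 11.2 = -4.7 mm/day.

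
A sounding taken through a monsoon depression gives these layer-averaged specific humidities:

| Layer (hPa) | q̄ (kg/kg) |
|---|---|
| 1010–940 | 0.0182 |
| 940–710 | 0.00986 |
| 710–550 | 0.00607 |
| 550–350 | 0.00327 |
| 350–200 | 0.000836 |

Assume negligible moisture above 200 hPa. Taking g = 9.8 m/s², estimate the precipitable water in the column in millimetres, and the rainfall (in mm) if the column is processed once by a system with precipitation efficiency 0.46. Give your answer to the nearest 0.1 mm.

Precipitable water is the column-integrated vapour mass per unit area: PW = (1/g) Σ q̄ Δp, with q in kg/kg and Δp in Pa (1 kg/m² of water = 1 mm).
Layer 1010–940 hPa: Δp = 70 hPa = 7000 Pa, q̄ = 0.0182 kg/kg → 0.0182 × 7000 / 9.8 = 13.00 mm
Layer 940–710 hPa: Δp = 230 hPa = 23000 Pa, q̄ = 0.00986 kg/kg → 0.00986 × 23000 / 9.8 = 23.14 mm
Layer 710–550 hPa: Δp = 160 hPa = 16000 Pa, q̄ = 0.00607 kg/kg → 0.00607 × 16000 / 9.8 = 9.91 mm
Layer 550–350 hPa: Δp = 200 hPa = 20000 Pa, q̄ = 0.00327 kg/kg → 0.00327 × 20000 / 9.8 = 6.67 mm
Layer 350–200 hPa: Δp = 150 hPa = 15000 Pa, q̄ = 0.000836 kg/kg → 0.000836 × 15000 / 9.8 = 1.28 mm
PW = 13.00 + 23.14 + 9.91 + 6.67 + 1.28 = 54.00 ≈ 54.0 mm.
Rainfall = ε × PW = 0.46 × 54.0 = 24.8 mm.

PW ≈ 54.0 mm; rainfall ≈ 24.8 mm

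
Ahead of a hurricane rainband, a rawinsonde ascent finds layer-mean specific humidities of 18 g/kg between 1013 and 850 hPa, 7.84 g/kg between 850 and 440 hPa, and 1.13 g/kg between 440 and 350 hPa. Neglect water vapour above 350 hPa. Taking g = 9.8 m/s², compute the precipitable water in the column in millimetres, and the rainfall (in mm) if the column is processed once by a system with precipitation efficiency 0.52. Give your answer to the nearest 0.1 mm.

Precipitable water is the column-integrated vapour mass per unit area: PW = (1/g) Σ q̄ Δp, with q in kg/kg and Δp in Pa (1 kg/m² of water = 1 mm).
Layer 1013–850 hPa: Δp = 163 hPa = 16300 Pa, q̄ = 0.018 kg/kg → 0.018 × 16300 / 9.8 = 29.94 mm
Layer 850–440 hPa: Δp = 410 hPa = 41000 Pa, q̄ = 0.00784 kg/kg → 0.00784 × 41000 / 9.8 = 32.80 mm
Layer 440–350 hPa: Δp = 90 hPa = 9000 Pa, q̄ = 0.00113 kg/kg → 0.00113 × 9000 / 9.8 = 1.04 mm
PW = 29.94 + 32.80 + 1.04 = 63.78 ≈ 63.8 mm.
Rainfall = ε × PW = 0.52 × 63.8 = 33.2 mm.

PW ≈ 63.8 mm; rainfall ≈ 33.2 mm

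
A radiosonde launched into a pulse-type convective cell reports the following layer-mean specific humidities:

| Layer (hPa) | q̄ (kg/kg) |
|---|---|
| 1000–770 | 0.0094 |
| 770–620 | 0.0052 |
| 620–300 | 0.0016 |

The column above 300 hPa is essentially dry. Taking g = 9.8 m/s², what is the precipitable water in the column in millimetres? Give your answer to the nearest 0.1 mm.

Precipitable water is the column-integrated vapour mass per unit area: PW = (1/g) Σ q̄ Δp, with q in kg/kg and Δp in Pa (1 kg/m² of water = 1 mm).
Layer 1000–770 hPa: Δp = 230 hPa = 23000 Pa, q̄ = 0.0094 kg/kg → 0.0094 × 23000 / 9.8 = 22.06 mm
Layer 770–620 hPa: Δp = 150 hPa = 15000 Pa, q̄ = 0.0052 kg/kg → 0.0052 × 15000 / 9.8 = 7.96 mm
Layer 620–300 hPa: Δp = 320 hPa = 32000 Pa, q̄ = 0.0016 kg/kg → 0.0016 × 32000 / 9.8 = 5.22 mm
PW = 22.06 + 7.96 + 5.22 = 35.24 ≈ 35.2 mm.

PW ≈ 35.2 mm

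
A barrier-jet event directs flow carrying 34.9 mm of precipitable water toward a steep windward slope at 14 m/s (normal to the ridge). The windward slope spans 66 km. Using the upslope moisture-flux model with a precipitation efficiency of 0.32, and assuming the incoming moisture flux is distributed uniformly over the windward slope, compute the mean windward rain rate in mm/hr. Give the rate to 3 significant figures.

Incoming column moisture flux per unit ridge length: F = V × PW = 14 × 34.9 = 488.6 mm·m/s.
Spread over the 66 km slope with efficiency ε = 0.32: R = ε·F/W = 0.32 × 488.6 / 66000 m = 2.369e-03 mm/s.
R = 2.369e-03 × 3600 = 8.53 mm/hr.

R ≈ 8.53 mm/hr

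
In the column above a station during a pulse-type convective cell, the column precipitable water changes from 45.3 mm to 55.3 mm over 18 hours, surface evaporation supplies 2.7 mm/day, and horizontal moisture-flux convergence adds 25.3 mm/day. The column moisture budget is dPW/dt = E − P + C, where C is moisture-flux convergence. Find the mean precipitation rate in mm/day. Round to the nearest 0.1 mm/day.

dPW/dt = (55.3 − 45.3) mm / (18/24 day) = +13.333 mm/day.
P = E + C − dPW/dt = 2.7 + (25.3) − (+13.333) = 14.7 mm/day.

P ≈ 14.7 mm/day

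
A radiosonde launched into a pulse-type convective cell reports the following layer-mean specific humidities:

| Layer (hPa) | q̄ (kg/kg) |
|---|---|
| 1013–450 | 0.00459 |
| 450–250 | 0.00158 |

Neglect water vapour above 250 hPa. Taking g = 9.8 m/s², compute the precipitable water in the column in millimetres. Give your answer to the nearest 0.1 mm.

Precipitable water is the column-integrated vapour mass per unit area: PW = (1/g) Σ q̄ Δp, with q in kg/kg and Δp in Pa (1 kg/m² of water = 1 mm).
Layer 1013–450 hPa: Δp = 563 hPa = 56300 Pa, q̄ = 0.00459 kg/kg → 0.00459 × 56300 / 9.8 = 26.37 mm
Layer 450–250 hPa: Δp = 200 hPa = 20000 Pa, q̄ = 0.00158 kg/kg → 0.00158 × 20000 / 9.8 = 3.22 mm
PW = 26.37 + 3.22 = 29.59 ≈ 29.6 mm.

PW ≈ 29.6 mm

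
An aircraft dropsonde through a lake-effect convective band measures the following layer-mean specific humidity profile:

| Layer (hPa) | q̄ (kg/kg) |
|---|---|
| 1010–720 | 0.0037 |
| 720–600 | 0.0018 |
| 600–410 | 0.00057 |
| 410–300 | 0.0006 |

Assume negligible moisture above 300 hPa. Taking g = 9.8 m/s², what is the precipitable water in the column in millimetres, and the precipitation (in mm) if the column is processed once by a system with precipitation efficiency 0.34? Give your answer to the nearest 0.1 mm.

Precipitable water is the column-integrated vapour mass per unit area: PW = (1/g) Σ q̄ Δp, with q in kg/kg and Δp in Pa (1 kg/m² of water = 1 mm).
Layer 1010–720 hPa: Δp = 290 hPa = 29000 Pa, q̄ = 0.0037 kg/kg → 0.0037 × 29000 / 9.8 = 10.95 mm
Layer 720–600 hPa: Δp = 120 hPa = 12000 Pa, q̄ = 0.0018 kg/kg → 0.0018 × 12000 / 9.8 = 2.20 mm
Layer 600–410 hPa: Δp = 190 hPa = 19000 Pa, q̄ = 0.00057 kg/kg → 0.00057 × 19000 / 9.8 = 1.11 mm
Layer 410–300 hPa: Δp = 110 hPa = 11000 Pa, q̄ = 0.0006 kg/kg → 0.0006 × 11000 / 9.8 = 0.67 mm
PW = 10.95 + 2.20 + 1.11 + 0.67 = 14.93 ≈ 14.9 mm.
Precipitation = ε × PW = 0.34 × 14.9 = 5.1 mm.

PW ≈ 14.9 mm; precipitation ≈ 5.1 mm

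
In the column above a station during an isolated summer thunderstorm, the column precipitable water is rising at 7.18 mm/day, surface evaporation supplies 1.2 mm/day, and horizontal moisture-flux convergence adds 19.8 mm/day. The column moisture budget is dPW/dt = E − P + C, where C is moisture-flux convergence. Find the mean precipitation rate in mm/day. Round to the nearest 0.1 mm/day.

dPW/dt = +7.18 mm/day.
P = E + C − dPW/dt = 1.2 + (19.8) − (+7.18) = 13.8 mm/day.

P ≈ 13.8 mm/day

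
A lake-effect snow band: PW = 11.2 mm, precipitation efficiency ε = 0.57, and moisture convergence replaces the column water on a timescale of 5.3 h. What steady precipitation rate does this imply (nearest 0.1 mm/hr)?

Each overturning extracts ε × PW = 0.57 × 11.2 = 6.384 mm.
Rate = ε·PW / τ = 6.384 / 5.3 h = 1.2 mm/hr.

R ≈ 1.2 mm/hr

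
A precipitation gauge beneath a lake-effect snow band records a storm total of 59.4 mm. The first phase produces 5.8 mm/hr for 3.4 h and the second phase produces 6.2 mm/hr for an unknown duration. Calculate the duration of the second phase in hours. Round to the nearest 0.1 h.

duration ≈ 6.4 h

Known phases: 5.8 × 3.4 = 19.72 mm.
Remaining depth = 59.4 − 19.72 = 39.68 mm.
Duration = 39.68 / 6.2 = 6.4 h.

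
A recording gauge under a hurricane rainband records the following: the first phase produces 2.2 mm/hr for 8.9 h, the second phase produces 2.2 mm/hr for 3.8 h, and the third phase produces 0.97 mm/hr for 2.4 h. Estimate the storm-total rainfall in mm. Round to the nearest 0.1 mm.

Total = Σ Rᵢ Δtᵢ = 2.2 × 8.9 + 2.2 × 3.8 + 0.97 × 2.4
      = 19.58 + 8.36 + 2.328 = 30.3 mm.

total ≈ 30.3 mm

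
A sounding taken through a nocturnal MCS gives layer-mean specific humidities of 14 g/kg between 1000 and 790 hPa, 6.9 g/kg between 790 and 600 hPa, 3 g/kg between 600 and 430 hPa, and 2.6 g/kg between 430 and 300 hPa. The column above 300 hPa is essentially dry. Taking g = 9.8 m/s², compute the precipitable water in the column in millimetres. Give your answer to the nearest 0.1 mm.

PW ≈ 52.0 mm

Precipitable water is the column-integrated vapour mass per unit area: PW = (1/g) Σ q̄ Δp, with q in kg/kg and Δp in Pa (1 kg/m² of water = 1 mm).
Layer 1000–790 hPa: Δp = 210 hPa = 21000 Pa, q̄ = 0.014 kg/kg → 0.014 × 21000 / 9.8 = 30.00 mm
Layer 790–600 hPa: Δp = 190 hPa = 19000 Pa, q̄ = 0.0069 kg/kg → 0.0069 × 19000 / 9.8 = 13.38 mm
Layer 600–430 hPa: Δp = 170 hPa = 17000 Pa, q̄ = 0.003 kg/kg → 0.003 × 17000 / 9.8 = 5.20 mm
Layer 430–300 hPa: Δp = 130 hPa = 13000 Pa, q̄ = 0.0026 kg/kg → 0.0026 × 13000 / 9.8 = 3.45 mm
PW = 30.00 + 13.38 + 5.20 + 3.45 = 52.03 ≈ 52.0 mm.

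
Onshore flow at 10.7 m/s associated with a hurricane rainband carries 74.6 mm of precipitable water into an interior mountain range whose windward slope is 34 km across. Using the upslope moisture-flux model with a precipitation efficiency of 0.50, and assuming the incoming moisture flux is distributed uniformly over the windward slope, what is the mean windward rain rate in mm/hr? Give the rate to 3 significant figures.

Incoming column moisture flux per unit ridge length: F = V × PW = 10.7 × 74.6 = 798.22 mm·m/s.
Spread over the 34 km slope with efficiency ε = 0.50: R = ε·F/W = 0.50 × 798.22 / 34000 m = 1.174e-02 mm/s.
R = 1.174e-02 × 3600 = 42.3 mm/hr.

R ≈ 42.3 mm/hr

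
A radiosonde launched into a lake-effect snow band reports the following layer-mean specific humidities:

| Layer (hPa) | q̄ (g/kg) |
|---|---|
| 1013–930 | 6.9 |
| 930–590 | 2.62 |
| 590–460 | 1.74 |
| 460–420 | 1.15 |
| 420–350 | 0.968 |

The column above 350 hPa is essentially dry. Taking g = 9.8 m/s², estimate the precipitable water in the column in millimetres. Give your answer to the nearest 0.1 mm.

Precipitable water is the column-integrated vapour mass per unit area: PW = (1/g) Σ q̄ Δp, with q in kg/kg and Δp in Pa (1 kg/m² of water = 1 mm).
Layer 1013–930 hPa: Δp = 83 hPa = 8300 Pa, q̄ = 0.0069 kg/kg → 0.0069 × 8300 / 9.8 = 5.84 mm
Layer 930–590 hPa: Δp = 340 hPa = 34000 Pa, q̄ = 0.00262 kg/kg → 0.00262 × 34000 / 9.8 = 9.09 mm
Layer 590–460 hPa: Δp = 130 hPa = 13000 Pa, q̄ = 0.00174 kg/kg → 0.00174 × 13000 / 9.8 = 2.31 mm
Layer 460–420 hPa: Δp = 40 hPa = 4000 Pa, q̄ = 0.00115 kg/kg → 0.00115 × 4000 / 9.8 = 0.47 mm
Layer 420–350 hPa: Δp = 70 hPa = 7000 Pa, q̄ = 0.000968 kg/kg → 0.000968 × 7000 / 9.8 = 0.69 mm
PW = 5.84 + 9.09 + 2.31 + 0.47 + 0.69 = 18.40 ≈ 18.4 mm.

PW ≈ 18.4 mm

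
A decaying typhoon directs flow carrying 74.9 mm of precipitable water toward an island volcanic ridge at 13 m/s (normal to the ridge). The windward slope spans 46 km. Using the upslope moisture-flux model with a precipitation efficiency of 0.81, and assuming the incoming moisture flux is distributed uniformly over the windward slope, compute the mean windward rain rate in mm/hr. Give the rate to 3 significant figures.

R ≈ 61.7 mm/hr

Incoming column moisture flux per unit ridge length: F = V × PW = 13 × 74.9 = 973.7 mm·m/s.
Spread over the 46 km slope with efficiency ε = 0.81: R = ε·F/W = 0.81 × 973.7 / 46000 m = 1.715e-02 mm/s.
R = 1.715e-02 × 3600 = 61.7 mm/hr.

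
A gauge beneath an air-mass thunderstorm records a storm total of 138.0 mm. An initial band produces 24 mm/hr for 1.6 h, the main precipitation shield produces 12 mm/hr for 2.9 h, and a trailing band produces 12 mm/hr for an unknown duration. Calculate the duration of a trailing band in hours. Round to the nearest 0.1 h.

Known phases: 24 × 1.6 + 12 × 2.9 = 38.4 + 34.8 = 73.2 mm.
Remaining depth = 138.0 − 73.2 = 64.8 mm.
Duration = 64.8 / 12 = 5.4 h.

duration ≈ 5.4 h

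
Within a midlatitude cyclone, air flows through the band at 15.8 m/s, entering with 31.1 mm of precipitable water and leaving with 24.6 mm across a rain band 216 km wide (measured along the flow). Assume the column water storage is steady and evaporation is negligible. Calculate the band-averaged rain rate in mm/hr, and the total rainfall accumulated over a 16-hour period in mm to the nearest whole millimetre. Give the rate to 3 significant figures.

R ≈ 1.71 mm/hr; total ≈ 27 mm

Column moisture flux per unit crosswind length is F = V × PW.
Inflow: F_in = 15.8 × 31.1 = 491.38 mm·m/s
Outflow: F_out = 15.8 × 24.6 = 388.68 mm·m/s
Steady-state rate R = (F_in − F_out)/L = (491.38 − 388.68) / 216000 m = 4.755e-04 mm/s.
R = 4.755e-04 × 3600 = 1.71 mm/hr.
Over 16 h: total = 1.71 × 16 = 27.36 ≈ 27 mm.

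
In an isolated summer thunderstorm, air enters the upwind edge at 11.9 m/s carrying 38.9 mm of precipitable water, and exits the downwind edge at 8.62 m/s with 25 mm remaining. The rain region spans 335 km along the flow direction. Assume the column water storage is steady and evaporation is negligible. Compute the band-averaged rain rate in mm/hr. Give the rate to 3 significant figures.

Column moisture flux per unit crosswind length is F = V × PW.
Inflow: F_in = 11.9 × 38.9 = 462.91 mm·m/s
Outflow: F_out = 8.62 × 25 = 215.5 mm·m/s
Steady-state rate R = (F_in − F_out)/L = (462.91 − 215.5) / 335000 m = 7.385e-04 mm/s.
R = 7.385e-04 × 3600 = 2.66 mm/hr.

R ≈ 2.66 mm/hr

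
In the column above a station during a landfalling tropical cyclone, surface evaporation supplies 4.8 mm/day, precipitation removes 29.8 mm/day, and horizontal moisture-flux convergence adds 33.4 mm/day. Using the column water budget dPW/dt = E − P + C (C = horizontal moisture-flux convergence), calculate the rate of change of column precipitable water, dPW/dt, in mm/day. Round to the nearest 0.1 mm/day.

dPW/dt ≈ 8.4 mm/day

dPW/dt = E − P + C = 4.8 − 29.8 + (33.4) = 8.4 mm/day.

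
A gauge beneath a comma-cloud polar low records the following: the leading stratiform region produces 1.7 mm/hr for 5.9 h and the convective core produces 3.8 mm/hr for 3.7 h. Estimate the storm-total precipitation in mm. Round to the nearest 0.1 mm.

Total = Σ Rᵢ Δtᵢ = 1.7 × 5.9 + 3.8 × 3.7
      = 10.03 + 14.06 = 24.1 mm.

total ≈ 24.1 mm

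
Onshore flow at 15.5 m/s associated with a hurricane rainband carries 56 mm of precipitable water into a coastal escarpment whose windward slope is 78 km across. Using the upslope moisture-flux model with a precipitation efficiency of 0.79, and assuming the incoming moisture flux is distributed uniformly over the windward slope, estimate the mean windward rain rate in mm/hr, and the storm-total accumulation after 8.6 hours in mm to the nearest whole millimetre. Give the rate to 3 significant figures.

R ≈ 31.6 mm/hr; total ≈ 272 mm

Incoming column moisture flux per unit ridge length: F = V × PW = 15.5 × 56 = 868 mm·m/s.
Spread over the 78 km slope with efficiency ε = 0.79: R = ε·F/W = 0.79 × 868 / 78000 m = 8.791e-03 mm/s.
R = 8.791e-03 × 3600 = 31.6 mm/hr.
Over 8.6 h: total = 31.6 × 8.6 = 271.76 ≈ 272 mm.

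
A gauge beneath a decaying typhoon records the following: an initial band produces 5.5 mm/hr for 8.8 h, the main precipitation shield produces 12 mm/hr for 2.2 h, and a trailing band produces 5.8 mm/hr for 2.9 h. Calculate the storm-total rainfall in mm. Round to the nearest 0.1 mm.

total ≈ 91.6 mm

Total = Σ Rᵢ Δtᵢ = 5.5 × 8.8 + 12 × 2.2 + 5.8 × 2.9
      = 48.4 + 26.4 + 16.82 = 91.6 mm.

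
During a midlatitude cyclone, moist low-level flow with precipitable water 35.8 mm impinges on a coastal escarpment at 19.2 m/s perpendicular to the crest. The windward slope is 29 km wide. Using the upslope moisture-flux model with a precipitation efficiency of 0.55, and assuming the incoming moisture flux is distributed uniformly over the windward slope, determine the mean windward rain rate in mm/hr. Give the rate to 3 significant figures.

Incoming column moisture flux per unit ridge length: F = V × PW = 19.2 × 35.8 = 687.36 mm·m/s.
Spread over the 29 km slope with efficiency ε = 0.55: R = ε·F/W = 0.55 × 687.36 / 29000 m = 1.304e-02 mm/s.
R = 1.304e-02 × 3600 = 46.9 mm/hr.

R ≈ 46.9 mm/hr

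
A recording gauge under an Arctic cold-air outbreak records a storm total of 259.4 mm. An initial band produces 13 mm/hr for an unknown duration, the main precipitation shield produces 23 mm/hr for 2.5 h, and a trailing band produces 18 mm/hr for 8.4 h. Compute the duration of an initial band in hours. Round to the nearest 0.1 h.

Known phases: 23 × 2.5 + 18 × 8.4 = 57.5 + 151.2 = 208.7 mm.
Remaining depth = 259.4 − 208.7 = 50.7 mm.
Duration = 50.7 / 13 = 3.9 h.

duration ≈ 3.9 h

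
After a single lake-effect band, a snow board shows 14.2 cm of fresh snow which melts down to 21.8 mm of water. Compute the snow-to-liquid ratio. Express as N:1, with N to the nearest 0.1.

ratio ≈ 6.5

Ratio = snow depth / SWE = 142 mm / 21.8 mm = 6.5, i.e. 6.5:1.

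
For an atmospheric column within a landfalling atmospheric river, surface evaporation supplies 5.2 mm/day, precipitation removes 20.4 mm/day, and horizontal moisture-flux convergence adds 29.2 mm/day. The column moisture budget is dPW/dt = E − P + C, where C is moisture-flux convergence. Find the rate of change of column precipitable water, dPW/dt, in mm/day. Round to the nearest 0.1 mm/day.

dPW/dt = E − P + C = 5.2 − 20.4 + (29.2) = 14.0 mm/day.

dPW/dt ≈ 14.0 mm/day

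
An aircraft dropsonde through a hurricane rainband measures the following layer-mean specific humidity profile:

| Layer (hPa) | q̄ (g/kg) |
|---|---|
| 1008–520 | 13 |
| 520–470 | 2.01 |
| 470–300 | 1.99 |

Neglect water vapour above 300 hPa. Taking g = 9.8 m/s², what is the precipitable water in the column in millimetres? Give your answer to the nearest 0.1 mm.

PW ≈ 69.2 mm

Precipitable water is the column-integrated vapour mass per unit area: PW = (1/g) Σ q̄ Δp, with q in kg/kg and Δp in Pa (1 kg/m² of water = 1 mm).
Layer 1008–520 hPa: Δp = 488 hPa = 48800 Pa, q̄ = 0.013 kg/kg → 0.013 × 48800 / 9.8 = 64.73 mm
Layer 520–470 hPa: Δp = 50 hPa = 5000 Pa, q̄ = 0.00201 kg/kg → 0.00201 × 5000 / 9.8 = 1.03 mm
Layer 470–300 hPa: Δp = 170 hPa = 17000 Pa, q̄ = 0.00199 kg/kg → 0.00199 × 17000 / 9.8 = 3.45 mm
PW = 64.73 + 1.03 + 3.45 = 69.21 ≈ 69.2 mm.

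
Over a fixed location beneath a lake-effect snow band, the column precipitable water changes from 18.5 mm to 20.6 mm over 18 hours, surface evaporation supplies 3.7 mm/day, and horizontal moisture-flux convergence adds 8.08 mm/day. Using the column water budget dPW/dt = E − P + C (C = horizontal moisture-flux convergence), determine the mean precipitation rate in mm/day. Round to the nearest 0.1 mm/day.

P ≈ 9.0 mm/day

dPW/dt = (20.6 − 18.5) mm / (18/24 day) = +2.800 mm/day.
P = E + C − dPW/dt = 3.7 + (8.08) − (+2.800) = 9.0 mm/day.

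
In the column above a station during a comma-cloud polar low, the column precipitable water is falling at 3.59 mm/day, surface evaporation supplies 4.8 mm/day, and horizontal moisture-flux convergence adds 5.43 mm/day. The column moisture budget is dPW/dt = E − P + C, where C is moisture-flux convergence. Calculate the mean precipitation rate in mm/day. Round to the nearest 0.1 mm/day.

P ≈ 13.8 mm/day

dPW/dt = -3.59 mm/day.
P = E + C − dPW/dt = 4.8 + (5.43) − (-3.59) = 13.8 mm/day.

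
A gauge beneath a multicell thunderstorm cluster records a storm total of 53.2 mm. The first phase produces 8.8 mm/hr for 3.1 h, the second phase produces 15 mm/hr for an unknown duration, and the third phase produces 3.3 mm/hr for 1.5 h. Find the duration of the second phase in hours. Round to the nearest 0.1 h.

duration ≈ 1.4 h

Known phases: 8.8 × 3.1 + 3.3 × 1.5 = 27.28 + 4.95 = 32.23 mm.
Remaining depth = 53.2 − 32.23 = 20.97 mm.
Duration = 20.97 / 15 = 1.4 h.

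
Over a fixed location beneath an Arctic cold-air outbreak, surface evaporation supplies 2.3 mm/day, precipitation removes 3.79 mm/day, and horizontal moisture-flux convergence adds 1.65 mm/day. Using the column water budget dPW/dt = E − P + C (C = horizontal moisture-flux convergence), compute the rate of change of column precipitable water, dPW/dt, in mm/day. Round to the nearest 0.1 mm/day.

dPW/dt = E − P + C = 2.3 − 3.79 + (1.65) = 0.2 mm/day.

dPW/dt ≈ 0.2 mm/day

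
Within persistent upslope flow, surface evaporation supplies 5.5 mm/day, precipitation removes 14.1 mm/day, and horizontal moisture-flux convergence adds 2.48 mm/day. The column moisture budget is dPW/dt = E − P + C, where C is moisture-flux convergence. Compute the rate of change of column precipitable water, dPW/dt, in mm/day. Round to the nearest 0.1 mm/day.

dPW/dt = E − P + C = 5.5 − 14.1 + (2.48) = -6.1 mm/day.

dPW/dt ≈ -6.1 mm/day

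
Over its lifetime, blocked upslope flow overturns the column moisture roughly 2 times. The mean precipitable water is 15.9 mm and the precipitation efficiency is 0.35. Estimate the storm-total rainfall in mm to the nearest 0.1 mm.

Each cycle deposits ε × PW = 0.35 × 15.9 = 5.565 mm.
Over 2 cycles: 2 × 5.565 = 11.1 mm.

rainfall ≈ 11.1 mm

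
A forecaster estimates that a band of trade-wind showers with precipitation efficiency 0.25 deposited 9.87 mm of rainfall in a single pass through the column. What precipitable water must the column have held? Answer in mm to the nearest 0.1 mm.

PW ≈ 39.5 mm

PW = rainfall / ε = 9.87 / 0.25 = 39.5 mm.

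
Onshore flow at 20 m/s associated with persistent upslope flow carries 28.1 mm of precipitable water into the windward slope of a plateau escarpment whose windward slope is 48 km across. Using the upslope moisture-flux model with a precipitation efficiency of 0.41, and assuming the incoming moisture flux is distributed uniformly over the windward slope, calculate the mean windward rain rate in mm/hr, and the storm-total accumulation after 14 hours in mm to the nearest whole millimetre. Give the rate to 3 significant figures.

Incoming column moisture flux per unit ridge length: F = V × PW = 20 × 28.1 = 562 mm·m/s.
Spread over the 48 km slope with efficiency ε = 0.41: R = ε·F/W = 0.41 × 562 / 48000 m = 4.800e-03 mm/s.
R = 4.800e-03 × 3600 = 17.3 mm/hr.
Over 14 h: total = 17.3 × 14 = 242.2 ≈ 242 mm.

R ≈ 17.3 mm/hr; total ≈ 242 mm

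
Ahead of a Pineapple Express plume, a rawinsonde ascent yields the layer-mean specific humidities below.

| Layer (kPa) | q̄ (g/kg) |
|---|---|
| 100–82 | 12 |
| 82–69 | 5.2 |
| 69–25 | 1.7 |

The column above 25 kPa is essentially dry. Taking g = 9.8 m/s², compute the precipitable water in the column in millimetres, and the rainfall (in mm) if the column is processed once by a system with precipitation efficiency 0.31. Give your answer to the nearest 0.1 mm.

Precipitable water is the column-integrated vapour mass per unit area: PW = (1/g) Σ q̄ Δp, with q in kg/kg and Δp in Pa (1 kg/m² of water = 1 mm).
Layer 100–82 kPa: Δp = 180 hPa = 18000 Pa, q̄ = 0.012 kg/kg → 0.012 × 18000 / 9.8 = 22.04 mm
Layer 82–69 kPa: Δp = 130 hPa = 13000 Pa, q̄ = 0.0052 kg/kg → 0.0052 × 13000 / 9.8 = 6.90 mm
Layer 69–25 kPa: Δp = 440 hPa = 44000 Pa, q̄ = 0.0017 kg/kg → 0.0017 × 44000 / 9.8 = 7.63 mm
PW = 22.04 + 6.90 + 7.63 = 36.57 ≈ 36.6 mm.
Rainfall = ε × PW = 0.31 × 36.6 = 11.3 mm.

PW ≈ 36.6 mm; rainfall ≈ 11.3 mm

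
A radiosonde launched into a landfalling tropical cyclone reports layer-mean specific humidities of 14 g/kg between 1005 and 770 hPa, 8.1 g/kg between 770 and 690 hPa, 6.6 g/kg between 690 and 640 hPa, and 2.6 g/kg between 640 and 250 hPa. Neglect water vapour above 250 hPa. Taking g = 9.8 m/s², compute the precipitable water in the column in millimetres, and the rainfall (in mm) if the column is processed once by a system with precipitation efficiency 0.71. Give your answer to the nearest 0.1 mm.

Precipitable water is the column-integrated vapour mass per unit area: PW = (1/g) Σ q̄ Δp, with q in kg/kg and Δp in Pa (1 kg/m² of water = 1 mm).
Layer 1005–770 hPa: Δp = 235 hPa = 23500 Pa, q̄ = 0.014 kg/kg → 0.014 × 23500 / 9.8 = 33.57 mm
Layer 770–690 hPa: Δp = 80 hPa = 8000 Pa, q̄ = 0.0081 kg/kg → 0.0081 × 8000 / 9.8 = 6.61 mm
Layer 690–640 hPa: Δp = 50 hPa = 5000 Pa, q̄ = 0.0066 kg/kg → 0.0066 × 5000 / 9.8 = 3.37 mm
Layer 640–250 hPa: Δp = 390 hPa = 39000 Pa, q̄ = 0.0026 kg/kg → 0.0026 × 39000 / 9.8 = 10.35 mm
PW = 33.57 + 6.61 + 3.37 + 10.35 = 53.90 ≈ 53.9 mm.
Rainfall = ε × PW = 0.71 × 53.9 = 38.3 mm.

PW ≈ 53.9 mm; rainfall ≈ 38.3 mm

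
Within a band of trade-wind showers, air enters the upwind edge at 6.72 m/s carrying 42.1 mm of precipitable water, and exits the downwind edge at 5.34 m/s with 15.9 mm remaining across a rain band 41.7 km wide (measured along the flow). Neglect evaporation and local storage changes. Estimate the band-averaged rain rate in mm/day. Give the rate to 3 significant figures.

R ≈ 410 mm/day

Column moisture flux per unit crosswind length is F = V × PW.
Inflow: F_in = 6.72 × 42.1 = 282.912 mm·m/s
Outflow: F_out = 5.34 × 15.9 = 84.906 mm·m/s
Steady-state rate R = (F_in − F_out)/L = (282.912 − 84.906) / 41700 m = 4.748e-03 mm/s.
R = 4.748e-03 × 3600 × 24 = 410 mm/day.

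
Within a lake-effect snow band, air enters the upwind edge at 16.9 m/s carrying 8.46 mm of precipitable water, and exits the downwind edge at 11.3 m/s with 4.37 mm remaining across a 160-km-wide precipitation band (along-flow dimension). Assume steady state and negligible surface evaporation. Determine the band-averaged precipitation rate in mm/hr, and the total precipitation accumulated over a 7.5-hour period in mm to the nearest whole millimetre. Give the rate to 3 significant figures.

R ≈ 2.11 mm/hr; total ≈ 16 mm

Column moisture flux per unit crosswind length is F = V × PW.
Inflow: F_in = 16.9 × 8.46 = 142.974 mm·m/s
Outflow: F_out = 11.3 × 4.37 = 49.381 mm·m/s
Steady-state rate R = (F_in − F_out)/L = (142.974 − 49.381) / 160000 m = 5.850e-04 mm/s.
R = 5.850e-04 × 3600 = 2.11 mm/hr.
Over 7.5 h: total = 2.11 × 7.5 = 15.825 ≈ 16 mm.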